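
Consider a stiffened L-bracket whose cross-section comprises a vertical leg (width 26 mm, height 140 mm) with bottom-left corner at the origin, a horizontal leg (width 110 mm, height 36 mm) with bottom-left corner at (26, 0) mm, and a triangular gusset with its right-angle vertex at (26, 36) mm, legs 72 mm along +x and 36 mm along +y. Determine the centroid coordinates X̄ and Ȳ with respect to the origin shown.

X̄ = 48.66 mm, Ȳ = 43.65 mm

vertical leg: A = 26 × 140 = 3640.00, centroid at (13.00, 70.00).
horizontal leg: A = 110 × 36 = 3960.00, centroid at (81.00, 18.00).
gusset: A = ½·72·36 = 1296.00, centroid at (50.00, 48.00).
ΣA = 8896.00 mm²
ΣAX̄ = (3640.00)(13.00) + (3960.00)(81.00) + (1296.00)(50.00) = 432880.00 mm³
ΣAȲ = (3640.00)(70.00) + (3960.00)(18.00) + (1296.00)(48.00) = 388288.00 mm³
X̄ = 432880.00 / 8896.00 = 48.66 mm
Ȳ = 388288.00 / 8896.00 = 43.65 mm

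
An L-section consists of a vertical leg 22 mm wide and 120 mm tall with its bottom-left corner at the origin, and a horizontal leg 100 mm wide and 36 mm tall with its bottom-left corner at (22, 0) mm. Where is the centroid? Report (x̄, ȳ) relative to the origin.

x̄ = 46.19 mm, ȳ = 35.77 mm

Part | A | x̄ᵢ | ȳᵢ | A·x̄ᵢ | A·ȳᵢ
vertical leg | 2640.00 | 11.00 | 60.00 | 29040.00 | 158400.00
horizontal leg | 3600.00 | 72.00 | 18.00 | 259200.00 | 64800.00
Σ | 6240.00 |  |  | 288240.00 | 223200.00
x̄ = 288240.00 / 6240.00 = 46.19 mm
ȳ = 223200.00 / 6240.00 = 35.77 mm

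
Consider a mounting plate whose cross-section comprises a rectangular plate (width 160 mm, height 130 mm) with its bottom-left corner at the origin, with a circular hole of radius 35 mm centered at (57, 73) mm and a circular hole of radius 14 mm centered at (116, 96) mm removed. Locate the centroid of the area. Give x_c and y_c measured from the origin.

x_c = 84.06 mm, y_c = 61.95 mm

Part | A | x̄ᵢ | ȳᵢ | A·x̄ᵢ | A·ȳᵢ
plate | 20800.00 | 80.00 | 65.00 | 1664000.00 | 1352000.00
hole 1 | -3848.45 | 57.00 | 73.00 | -219361.71 | -280936.92
hole 2 | -615.75 | 116.00 | 96.00 | -71427.25 | -59112.21
Σ | 16335.80 |  |  | 1373211.04 | 1011950.87
x_c = 1373211.04 / 16335.80 = 84.06 mm
y_c = 1011950.87 / 16335.80 = 61.95 mm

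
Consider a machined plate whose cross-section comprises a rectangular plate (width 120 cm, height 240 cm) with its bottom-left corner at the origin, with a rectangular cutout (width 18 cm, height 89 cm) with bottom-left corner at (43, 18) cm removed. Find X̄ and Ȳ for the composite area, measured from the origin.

Part | A | x̄ᵢ | ȳᵢ | A·x̄ᵢ | A·ȳᵢ
plate | 28800.00 | 60.00 | 120.00 | 1728000.00 | 3456000.00
hole | -1602.00 | 52.00 | 62.50 | -83304.00 | -100125.00
Σ | 27198.00 |  |  | 1644696.00 | 3355875.00
X̄ = 1644696.00 / 27198.00 = 60.47 cm
Ȳ = 3355875.00 / 27198.00 = 123.39 cm

X̄ = 60.47 cm, Ȳ = 123.39 cm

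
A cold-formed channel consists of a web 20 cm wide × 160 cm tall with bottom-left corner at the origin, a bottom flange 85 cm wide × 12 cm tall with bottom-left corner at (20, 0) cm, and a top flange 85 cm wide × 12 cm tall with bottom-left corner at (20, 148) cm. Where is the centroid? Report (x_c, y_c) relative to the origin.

x_c = 30.44 cm, y_c = 80.00 cm

Part | A | x̄ᵢ | ȳᵢ | A·x̄ᵢ | A·ȳᵢ
web | 3200.00 | 10.00 | 80.00 | 32000.00 | 256000.00
bottom flange | 1020.00 | 62.50 | 6.00 | 63750.00 | 6120.00
top flange | 1020.00 | 62.50 | 154.00 | 63750.00 | 157080.00
Σ | 5240.00 |  |  | 159500.00 | 419200.00
x_c = 159500.00 / 5240.00 = 30.44 cm
y_c = 419200.00 / 5240.00 = 80.00 cm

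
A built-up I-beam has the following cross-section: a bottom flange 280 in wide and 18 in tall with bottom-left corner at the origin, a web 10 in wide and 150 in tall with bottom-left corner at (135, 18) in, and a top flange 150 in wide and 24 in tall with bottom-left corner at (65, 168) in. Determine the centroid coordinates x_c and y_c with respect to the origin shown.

x_c = 140.00 in, y_c = 82.14 in

Part | A | x̄ᵢ | ȳᵢ | A·x̄ᵢ | A·ȳᵢ
bottom flange | 5040.00 | 140.00 | 9.00 | 705600.00 | 45360.00
web | 1500.00 | 140.00 | 93.00 | 210000.00 | 139500.00
top flange | 3600.00 | 140.00 | 180.00 | 504000.00 | 648000.00
Σ | 10140.00 |  |  | 1419600.00 | 832860.00
x_c = 1419600.00 / 10140.00 = 140.00 in
y_c = 832860.00 / 10140.00 = 82.14 in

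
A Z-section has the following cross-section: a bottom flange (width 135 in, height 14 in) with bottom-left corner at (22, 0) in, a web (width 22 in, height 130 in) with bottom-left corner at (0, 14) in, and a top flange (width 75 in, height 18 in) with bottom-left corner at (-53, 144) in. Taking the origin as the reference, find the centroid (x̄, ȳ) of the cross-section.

bottom flange: A = 135 × 14 = 1890.00, centroid at (89.50, 7.00).
web: A = 22 × 130 = 2860.00, centroid at (11.00, 79.00).
top flange: A = 75 × 18 = 1350.00, centroid at (-15.50, 153.00).
ΣA = 6100.00 in², ΣAx̄ = 179690.00 in³, ΣAȳ = 445720.00 in³.
x̄ = 179690.00/6100.00 = 29.46 in; ȳ = 445720.00/6100.00 = 73.07 in.

x̄ = 29.46 in, ȳ = 73.07 in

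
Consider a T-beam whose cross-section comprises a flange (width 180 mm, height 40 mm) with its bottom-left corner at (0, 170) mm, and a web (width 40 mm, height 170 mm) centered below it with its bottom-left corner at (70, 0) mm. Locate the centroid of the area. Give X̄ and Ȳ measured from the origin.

web: A = 40 × 170 = 6800.00, centroid at (90.00, 85.00).
flange: A = 180 × 40 = 7200.00, centroid at (90.00, 190.00).
ΣA = 14000.00 mm²
ΣAX̄ = (6800.00)(90.00) + (7200.00)(90.00) = 1260000.00 mm³
ΣAȲ = (6800.00)(85.00) + (7200.00)(190.00) = 1946000.00 mm³
X̄ = 1260000.00 / 14000.00 = 90.00 mm
Ȳ = 1946000.00 / 14000.00 = 139.00 mm

X̄ = 90.00 mm, Ȳ = 139.00 mm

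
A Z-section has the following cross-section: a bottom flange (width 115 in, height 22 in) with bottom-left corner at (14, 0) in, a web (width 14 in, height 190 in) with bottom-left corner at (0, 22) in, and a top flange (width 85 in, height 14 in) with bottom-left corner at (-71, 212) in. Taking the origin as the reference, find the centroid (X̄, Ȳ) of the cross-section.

bottom flange: A = 115 × 22 = 2530.00, centroid at (71.50, 11.00).
web: A = 14 × 190 = 2660.00, centroid at (7.00, 117.00).
top flange: A = 85 × 14 = 1190.00, centroid at (-28.50, 219.00).
ΣA = 6380.00 in²
ΣAX̄ = (2530.00)(71.50) + (2660.00)(7.00) + (1190.00)(-28.50) = 165600.00 in³
ΣAȲ = (2530.00)(11.00) + (2660.00)(117.00) + (1190.00)(219.00) = 599660.00 in³
X̄ = 165600.00 / 6380.00 = 25.96 in
Ȳ = 599660.00 / 6380.00 = 93.99 in

X̄ = 25.96 in, Ȳ = 93.99 in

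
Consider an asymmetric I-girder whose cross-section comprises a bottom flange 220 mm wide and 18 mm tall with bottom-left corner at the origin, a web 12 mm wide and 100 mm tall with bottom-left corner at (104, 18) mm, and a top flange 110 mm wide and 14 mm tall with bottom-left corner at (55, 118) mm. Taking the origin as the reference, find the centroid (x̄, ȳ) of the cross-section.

x̄ = 110.00 mm, ȳ = 46.23 mm

bottom flange: A = 220 × 18 = 3960.00, centroid at (110.00, 9.00).
web: A = 12 × 100 = 1200.00, centroid at (110.00, 68.00).
top flange: A = 110 × 14 = 1540.00, centroid at (110.00, 125.00).
ΣA = 6700.00 mm², ΣAx̄ = 737000.00 mm³, ΣAȳ = 309740.00 mm³.
x̄ = 737000.00/6700.00 = 110.00 mm; ȳ = 309740.00/6700.00 = 46.23 mm.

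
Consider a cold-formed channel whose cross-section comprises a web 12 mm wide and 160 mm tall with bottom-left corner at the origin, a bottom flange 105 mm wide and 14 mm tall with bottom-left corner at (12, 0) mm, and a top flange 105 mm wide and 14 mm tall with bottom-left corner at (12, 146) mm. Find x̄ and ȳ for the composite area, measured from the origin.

x̄ = 41.39 mm, ȳ = 80.00 mm

web: A = 12 × 160 = 1920.00, centroid at (6.00, 80.00).
bottom flange: A = 105 × 14 = 1470.00, centroid at (64.50, 7.00).
top flange: A = 105 × 14 = 1470.00, centroid at (64.50, 153.00).
ΣA = 4860.00 mm², ΣAx̄ = 201150.00 mm³, ΣAȳ = 388800.00 mm³.
x̄ = 201150.00/4860.00 = 41.39 mm; ȳ = 388800.00/4860.00 = 80.00 mm.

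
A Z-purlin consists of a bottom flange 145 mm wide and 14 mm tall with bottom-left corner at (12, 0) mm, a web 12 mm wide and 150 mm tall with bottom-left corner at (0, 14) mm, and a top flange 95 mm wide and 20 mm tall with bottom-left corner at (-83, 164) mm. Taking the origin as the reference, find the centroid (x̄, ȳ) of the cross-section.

x̄ = 20.05 mm, ȳ = 88.13 mm

Part | A | x̄ᵢ | ȳᵢ | A·x̄ᵢ | A·ȳᵢ
bottom flange | 2030.00 | 84.50 | 7.00 | 171535.00 | 14210.00
web | 1800.00 | 6.00 | 89.00 | 10800.00 | 160200.00
top flange | 1900.00 | -35.50 | 174.00 | -67450.00 | 330600.00
Σ | 5730.00 |  |  | 114885.00 | 505010.00
x̄ = 114885.00 / 5730.00 = 20.05 mm
ȳ = 505010.00 / 5730.00 = 88.13 mm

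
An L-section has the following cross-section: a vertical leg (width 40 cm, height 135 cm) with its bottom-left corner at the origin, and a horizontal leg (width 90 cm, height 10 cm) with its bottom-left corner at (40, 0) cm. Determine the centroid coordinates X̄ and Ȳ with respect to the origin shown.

X̄ = 29.29 cm, Ȳ = 58.57 cm

Part | A | x̄ᵢ | ȳᵢ | A·x̄ᵢ | A·ȳᵢ
vertical leg | 5400.00 | 20.00 | 67.50 | 108000.00 | 364500.00
horizontal leg | 900.00 | 85.00 | 5.00 | 76500.00 | 4500.00
Σ | 6300.00 |  |  | 184500.00 | 369000.00
X̄ = 184500.00 / 6300.00 = 29.29 cm
Ȳ = 369000.00 / 6300.00 = 58.57 cm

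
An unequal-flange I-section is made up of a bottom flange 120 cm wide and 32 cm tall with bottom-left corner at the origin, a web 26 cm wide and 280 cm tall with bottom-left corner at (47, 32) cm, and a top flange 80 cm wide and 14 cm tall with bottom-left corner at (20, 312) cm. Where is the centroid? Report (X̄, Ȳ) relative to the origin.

bottom flange: A = 120 × 32 = 3840.00, centroid at (60.00, 16.00).
web: A = 26 × 280 = 7280.00, centroid at (60.00, 172.00).
top flange: A = 80 × 14 = 1120.00, centroid at (60.00, 319.00).
ΣA = 12240.00 cm², ΣAX̄ = 734400.00 cm³, ΣAȲ = 1670880.00 cm³.
X̄ = 734400.00/12240.00 = 60.00 cm; Ȳ = 1670880.00/12240.00 = 136.51 cm.

X̄ = 60.00 cm, Ȳ = 136.51 cm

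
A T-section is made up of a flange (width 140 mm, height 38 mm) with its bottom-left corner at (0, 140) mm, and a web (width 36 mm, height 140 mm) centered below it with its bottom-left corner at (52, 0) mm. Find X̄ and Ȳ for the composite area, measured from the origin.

web: A = 36 × 140 = 5040.00, centroid at (70.00, 70.00).
flange: A = 140 × 38 = 5320.00, centroid at (70.00, 159.00).
ΣA = 10360.00 mm²
ΣAX̄ = (5040.00)(70.00) + (5320.00)(70.00) = 725200.00 mm³
ΣAȲ = (5040.00)(70.00) + (5320.00)(159.00) = 1198680.00 mm³
X̄ = 725200.00 / 10360.00 = 70.00 mm
Ȳ = 1198680.00 / 10360.00 = 115.70 mm

X̄ = 70.00 mm, Ȳ = 115.70 mm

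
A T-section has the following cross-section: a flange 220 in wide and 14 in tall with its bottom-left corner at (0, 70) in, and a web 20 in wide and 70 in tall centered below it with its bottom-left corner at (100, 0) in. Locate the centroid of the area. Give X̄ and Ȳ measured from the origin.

web: A = 20 × 70 = 1400.00, centroid at (110.00, 35.00).
flange: A = 220 × 14 = 3080.00, centroid at (110.00, 77.00).
ΣA = 4480.00 in²
ΣAX̄ = (1400.00)(110.00) + (3080.00)(110.00) = 492800.00 in³
ΣAȲ = (1400.00)(35.00) + (3080.00)(77.00) = 286160.00 in³
X̄ = 492800.00 / 4480.00 = 110.00 in
Ȳ = 286160.00 / 4480.00 = 63.88 in

X̄ = 110.00 in, Ȳ = 63.88 in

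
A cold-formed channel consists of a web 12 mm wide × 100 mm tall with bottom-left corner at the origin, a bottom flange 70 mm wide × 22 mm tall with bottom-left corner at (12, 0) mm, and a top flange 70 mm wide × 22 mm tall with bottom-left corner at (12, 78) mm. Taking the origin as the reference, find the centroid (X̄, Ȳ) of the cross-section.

X̄ = 35.50 mm, Ȳ = 50.00 mm

web: A = 12 × 100 = 1200.00, centroid at (6.00, 50.00).
bottom flange: A = 70 × 22 = 1540.00, centroid at (47.00, 11.00).
top flange: A = 70 × 22 = 1540.00, centroid at (47.00, 89.00).
ΣA = 4280.00 mm²
ΣAX̄ = (1200.00)(6.00) + (1540.00)(47.00) + (1540.00)(47.00) = 151960.00 mm³
ΣAȲ = (1200.00)(50.00) + (1540.00)(11.00) + (1540.00)(89.00) = 214000.00 mm³
X̄ = 151960.00 / 4280.00 = 35.50 mm
Ȳ = 214000.00 / 4280.00 = 50.00 mm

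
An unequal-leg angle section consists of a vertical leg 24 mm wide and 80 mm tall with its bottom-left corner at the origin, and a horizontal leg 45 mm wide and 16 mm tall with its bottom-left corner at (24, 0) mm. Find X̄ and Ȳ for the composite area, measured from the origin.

X̄ = 21.41 mm, Ȳ = 31.27 mm

Part | A | x̄ᵢ | ȳᵢ | A·x̄ᵢ | A·ȳᵢ
vertical leg | 1920.00 | 12.00 | 40.00 | 23040.00 | 76800.00
horizontal leg | 720.00 | 46.50 | 8.00 | 33480.00 | 5760.00
Σ | 2640.00 |  |  | 56520.00 | 82560.00
X̄ = 56520.00 / 2640.00 = 21.41 mm
Ȳ = 82560.00 / 2640.00 = 31.27 mm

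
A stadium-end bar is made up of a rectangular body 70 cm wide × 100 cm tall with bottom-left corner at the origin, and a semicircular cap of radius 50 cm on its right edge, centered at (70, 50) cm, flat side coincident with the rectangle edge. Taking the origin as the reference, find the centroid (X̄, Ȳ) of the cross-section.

rectangular body: A = 70 × 100 = 7000.00, centroid at (35.00, 50.00).
semicircular end: A = ½π·50² = 3926.99, centroid at (91.22, 50.00).
ΣA = 10926.99 cm², ΣAX̄ = 603222.69 cm³, ΣAȲ = 546349.54 cm³.
X̄ = 603222.69/10926.99 = 55.20 cm; Ȳ = 546349.54/10926.99 = 50.00 cm.

X̄ = 55.20 cm, Ȳ = 50.00 cm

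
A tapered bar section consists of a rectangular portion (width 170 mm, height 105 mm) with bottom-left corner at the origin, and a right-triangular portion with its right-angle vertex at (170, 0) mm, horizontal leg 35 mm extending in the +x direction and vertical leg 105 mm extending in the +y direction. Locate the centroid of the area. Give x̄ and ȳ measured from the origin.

rectangular portion: A = 170 × 105 = 17850.00, centroid at (85.00, 52.50).
triangular portion: A = ½·35·105 = 1837.50, centroid at (181.67, 35.00).
ΣA = 19687.50 mm²
ΣAx̄ = (17850.00)(85.00) + (1837.50)(181.67) = 1851062.50 mm³
ΣAȳ = (17850.00)(52.50) + (1837.50)(35.00) = 1001437.50 mm³
x̄ = 1851062.50 / 19687.50 = 94.02 mm
ȳ = 1001437.50 / 19687.50 = 50.87 mm

x̄ = 94.02 mm, ȳ = 50.87 mm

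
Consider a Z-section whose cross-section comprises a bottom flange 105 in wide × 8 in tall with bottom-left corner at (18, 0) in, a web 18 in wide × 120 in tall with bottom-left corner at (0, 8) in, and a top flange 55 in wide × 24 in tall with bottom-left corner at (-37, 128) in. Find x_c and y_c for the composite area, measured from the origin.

bottom flange: A = 105 × 8 = 840.00, centroid at (70.50, 4.00).
web: A = 18 × 120 = 2160.00, centroid at (9.00, 68.00).
top flange: A = 55 × 24 = 1320.00, centroid at (-9.50, 140.00).
ΣA = 4320.00 in², ΣAx_c = 66120.00 in³, ΣAy_c = 335040.00 in³.
x_c = 66120.00/4320.00 = 15.31 in; y_c = 335040.00/4320.00 = 77.56 in.

x_c = 15.31 in, y_c = 77.56 in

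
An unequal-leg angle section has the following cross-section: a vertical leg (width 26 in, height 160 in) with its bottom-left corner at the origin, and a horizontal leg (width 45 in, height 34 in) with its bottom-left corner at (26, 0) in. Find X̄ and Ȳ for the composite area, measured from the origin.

X̄ = 22.55 in, Ȳ = 63.06 in

vertical leg: A = 26 × 160 = 4160.00, centroid at (13.00, 80.00).
horizontal leg: A = 45 × 34 = 1530.00, centroid at (48.50, 17.00).
ΣA = 5690.00 in²
ΣAX̄ = (4160.00)(13.00) + (1530.00)(48.50) = 128285.00 in³
ΣAȲ = (4160.00)(80.00) + (1530.00)(17.00) = 358810.00 in³
X̄ = 128285.00 / 5690.00 = 22.55 in
Ȳ = 358810.00 / 5690.00 = 63.06 in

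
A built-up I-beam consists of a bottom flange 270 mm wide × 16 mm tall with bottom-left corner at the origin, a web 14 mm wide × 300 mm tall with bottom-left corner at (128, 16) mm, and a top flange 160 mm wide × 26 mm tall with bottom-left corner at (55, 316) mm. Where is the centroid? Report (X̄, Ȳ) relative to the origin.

X̄ = 135.00 mm, Ȳ = 165.65 mm

bottom flange: A = 270 × 16 = 4320.00, centroid at (135.00, 8.00).
web: A = 14 × 300 = 4200.00, centroid at (135.00, 166.00).
top flange: A = 160 × 26 = 4160.00, centroid at (135.00, 329.00).
ΣA = 12680.00 mm², ΣAX̄ = 1711800.00 mm³, ΣAȲ = 2100400.00 mm³.
X̄ = 1711800.00/12680.00 = 135.00 mm; Ȳ = 2100400.00/12680.00 = 165.65 mm.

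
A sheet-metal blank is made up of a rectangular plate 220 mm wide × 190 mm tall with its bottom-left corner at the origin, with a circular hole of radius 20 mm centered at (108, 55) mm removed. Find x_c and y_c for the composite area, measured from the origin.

x_c = 110.06 mm, y_c = 96.24 mm

Part | A | x̄ᵢ | ȳᵢ | A·x̄ᵢ | A·ȳᵢ
plate | 41800.00 | 110.00 | 95.00 | 4598000.00 | 3971000.00
hole | -1256.64 | 108.00 | 55.00 | -135716.80 | -69115.04
Σ | 40543.36 |  |  | 4462283.20 | 3901884.96
x_c = 4462283.20 / 40543.36 = 110.06 mm
y_c = 3901884.96 / 40543.36 = 96.24 mm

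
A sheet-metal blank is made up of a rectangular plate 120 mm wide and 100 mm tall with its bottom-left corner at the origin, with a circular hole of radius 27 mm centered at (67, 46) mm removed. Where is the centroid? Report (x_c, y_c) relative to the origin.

plate: A = 120 × 100 = 12000.00, centroid at (60.00, 50.00).
hole: A = −π·27² = -2290.22, centroid at (67.00, 46.00).
ΣA = 9709.78 mm², ΣAx_c = 566555.19 mm³, ΣAy_c = 494649.83 mm³.
x_c = 566555.19/9709.78 = 58.35 mm; y_c = 494649.83/9709.78 = 50.94 mm.

x_c = 58.35 mm, y_c = 50.94 mm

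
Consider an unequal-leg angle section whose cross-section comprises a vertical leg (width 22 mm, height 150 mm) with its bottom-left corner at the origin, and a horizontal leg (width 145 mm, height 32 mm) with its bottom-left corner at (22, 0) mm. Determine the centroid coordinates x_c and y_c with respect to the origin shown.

vertical leg: A = 22 × 150 = 3300.00, centroid at (11.00, 75.00).
horizontal leg: A = 145 × 32 = 4640.00, centroid at (94.50, 16.00).
ΣA = 7940.00 mm²
ΣAx_c = (3300.00)(11.00) + (4640.00)(94.50) = 474780.00 mm³
ΣAy_c = (3300.00)(75.00) + (4640.00)(16.00) = 321740.00 mm³
x_c = 474780.00 / 7940.00 = 59.80 mm
y_c = 321740.00 / 7940.00 = 40.52 mm

x_c = 59.80 mm, y_c = 40.52 mm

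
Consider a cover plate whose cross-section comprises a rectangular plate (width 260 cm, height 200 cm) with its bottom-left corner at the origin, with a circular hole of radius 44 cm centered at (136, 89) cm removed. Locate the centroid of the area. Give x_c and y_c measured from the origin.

x_c = 129.21 cm, y_c = 101.46 cm

Part | A | x̄ᵢ | ȳᵢ | A·x̄ᵢ | A·ȳᵢ
plate | 52000.00 | 130.00 | 100.00 | 6760000.00 | 5200000.00
hole | -6082.12 | 136.00 | 89.00 | -827168.78 | -541308.98
Σ | 45917.88 |  |  | 5932831.22 | 4658691.02
x_c = 5932831.22 / 45917.88 = 129.21 cm
y_c = 4658691.02 / 45917.88 = 101.46 cm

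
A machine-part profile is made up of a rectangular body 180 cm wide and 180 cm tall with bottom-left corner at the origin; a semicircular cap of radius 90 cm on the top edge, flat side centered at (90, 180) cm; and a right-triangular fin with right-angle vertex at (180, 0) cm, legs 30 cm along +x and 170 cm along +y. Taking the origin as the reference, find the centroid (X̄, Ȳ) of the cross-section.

X̄ = 95.35 cm, Ȳ = 122.43 cm

rectangular body: A = 180 × 180 = 32400.00, centroid at (90.00, 90.00).
semicircular top: A = ½π·90² = 12723.45, centroid at (90.00, 218.20).
triangular fin: A = ½·30·170 = 2550.00, centroid at (190.00, 56.67).
ΣA = 47673.45 cm², ΣAX̄ = 4545610.52 cm³, ΣAȲ = 5836721.04 cm³.
X̄ = 4545610.52/47673.45 = 95.35 cm; Ȳ = 5836721.04/47673.45 = 122.43 cm.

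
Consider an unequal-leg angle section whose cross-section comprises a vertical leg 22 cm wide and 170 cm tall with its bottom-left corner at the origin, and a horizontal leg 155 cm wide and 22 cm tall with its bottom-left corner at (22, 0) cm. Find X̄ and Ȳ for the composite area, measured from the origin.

X̄ = 53.21 cm, Ȳ = 49.71 cm

vertical leg: A = 22 × 170 = 3740.00, centroid at (11.00, 85.00).
horizontal leg: A = 155 × 22 = 3410.00, centroid at (99.50, 11.00).
ΣA = 7150.00 cm², ΣAX̄ = 380435.00 cm³, ΣAȲ = 355410.00 cm³.
X̄ = 380435.00/7150.00 = 53.21 cm; Ȳ = 355410.00/7150.00 = 49.71 cm.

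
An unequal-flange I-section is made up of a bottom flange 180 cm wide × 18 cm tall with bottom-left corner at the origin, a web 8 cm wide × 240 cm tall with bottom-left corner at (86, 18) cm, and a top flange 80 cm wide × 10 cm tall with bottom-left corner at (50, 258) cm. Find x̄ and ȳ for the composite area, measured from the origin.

x̄ = 90.00 cm, ȳ = 84.65 cm

Part | A | x̄ᵢ | ȳᵢ | A·x̄ᵢ | A·ȳᵢ
bottom flange | 3240.00 | 90.00 | 9.00 | 291600.00 | 29160.00
web | 1920.00 | 90.00 | 138.00 | 172800.00 | 264960.00
top flange | 800.00 | 90.00 | 263.00 | 72000.00 | 210400.00
Σ | 5960.00 |  |  | 536400.00 | 504520.00
x̄ = 536400.00 / 5960.00 = 90.00 cm
ȳ = 504520.00 / 5960.00 = 84.65 cm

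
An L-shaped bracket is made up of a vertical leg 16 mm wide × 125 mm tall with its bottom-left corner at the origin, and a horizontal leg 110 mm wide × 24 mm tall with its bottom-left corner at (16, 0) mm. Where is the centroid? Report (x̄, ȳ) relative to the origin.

vertical leg: A = 16 × 125 = 2000.00, centroid at (8.00, 62.50).
horizontal leg: A = 110 × 24 = 2640.00, centroid at (71.00, 12.00).
ΣA = 4640.00 mm², ΣAx̄ = 203440.00 mm³, ΣAȳ = 156680.00 mm³.
x̄ = 203440.00/4640.00 = 43.84 mm; ȳ = 156680.00/4640.00 = 33.77 mm.

x̄ = 43.84 mm, ȳ = 33.77 mm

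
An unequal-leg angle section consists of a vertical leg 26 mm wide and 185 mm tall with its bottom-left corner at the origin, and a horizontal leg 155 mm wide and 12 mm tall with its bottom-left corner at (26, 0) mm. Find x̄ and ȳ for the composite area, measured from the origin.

Part | A | x̄ᵢ | ȳᵢ | A·x̄ᵢ | A·ȳᵢ
vertical leg | 4810.00 | 13.00 | 92.50 | 62530.00 | 444925.00
horizontal leg | 1860.00 | 103.50 | 6.00 | 192510.00 | 11160.00
Σ | 6670.00 |  |  | 255040.00 | 456085.00
x̄ = 255040.00 / 6670.00 = 38.24 mm
ȳ = 456085.00 / 6670.00 = 68.38 mm

x̄ = 38.24 mm, ȳ = 68.38 mm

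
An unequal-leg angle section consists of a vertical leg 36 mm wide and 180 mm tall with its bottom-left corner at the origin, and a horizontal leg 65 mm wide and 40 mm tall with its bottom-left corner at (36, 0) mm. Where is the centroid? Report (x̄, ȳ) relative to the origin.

x̄ = 32.46 mm, ȳ = 69.96 mm

Part | A | x̄ᵢ | ȳᵢ | A·x̄ᵢ | A·ȳᵢ
vertical leg | 6480.00 | 18.00 | 90.00 | 116640.00 | 583200.00
horizontal leg | 2600.00 | 68.50 | 20.00 | 178100.00 | 52000.00
Σ | 9080.00 |  |  | 294740.00 | 635200.00
x̄ = 294740.00 / 9080.00 = 32.46 mm
ȳ = 635200.00 / 9080.00 = 69.96 mm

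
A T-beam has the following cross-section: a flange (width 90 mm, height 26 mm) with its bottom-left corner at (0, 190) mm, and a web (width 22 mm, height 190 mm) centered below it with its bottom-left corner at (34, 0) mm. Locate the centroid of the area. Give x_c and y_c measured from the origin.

web: A = 22 × 190 = 4180.00, centroid at (45.00, 95.00).
flange: A = 90 × 26 = 2340.00, centroid at (45.00, 203.00).
ΣA = 6520.00 mm²
ΣAx_c = (4180.00)(45.00) + (2340.00)(45.00) = 293400.00 mm³
ΣAy_c = (4180.00)(95.00) + (2340.00)(203.00) = 872120.00 mm³
x_c = 293400.00 / 6520.00 = 45.00 mm
y_c = 872120.00 / 6520.00 = 133.76 mm

x_c = 45.00 mm, y_c = 133.76 mm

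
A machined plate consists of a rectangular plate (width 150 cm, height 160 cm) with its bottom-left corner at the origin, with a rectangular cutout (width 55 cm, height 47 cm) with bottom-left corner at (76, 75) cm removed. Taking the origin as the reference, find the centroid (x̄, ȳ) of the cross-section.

x̄ = 71.56 cm, ȳ = 77.77 cm

plate: A = 150 × 160 = 24000.00, centroid at (75.00, 80.00).
hole: A = −(55 × 47) = -2585.00, centroid at (103.50, 98.50).
ΣA = 21415.00 cm², ΣAx̄ = 1532452.50 cm³, ΣAȳ = 1665377.50 cm³.
x̄ = 1532452.50/21415.00 = 71.56 cm; ȳ = 1665377.50/21415.00 = 77.77 cm.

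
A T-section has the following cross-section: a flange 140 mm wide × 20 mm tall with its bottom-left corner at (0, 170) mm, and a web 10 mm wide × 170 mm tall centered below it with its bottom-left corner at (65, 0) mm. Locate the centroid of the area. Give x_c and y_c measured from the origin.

x_c = 70.00 mm, y_c = 144.11 mm

web: A = 10 × 170 = 1700.00, centroid at (70.00, 85.00).
flange: A = 140 × 20 = 2800.00, centroid at (70.00, 180.00).
ΣA = 4500.00 mm²
ΣAx_c = (1700.00)(70.00) + (2800.00)(70.00) = 315000.00 mm³
ΣAy_c = (1700.00)(85.00) + (2800.00)(180.00) = 648500.00 mm³
x_c = 315000.00 / 4500.00 = 70.00 mm
y_c = 648500.00 / 4500.00 = 144.11 mm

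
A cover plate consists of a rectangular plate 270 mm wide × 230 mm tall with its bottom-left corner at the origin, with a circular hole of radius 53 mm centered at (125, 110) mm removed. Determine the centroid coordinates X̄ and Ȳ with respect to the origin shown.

plate: A = 270 × 230 = 62100.00, centroid at (135.00, 115.00).
hole: A = −π·53² = -8824.73, centroid at (125.00, 110.00).
ΣA = 53275.27 mm², ΣAX̄ = 7280408.28 mm³, ΣAȲ = 6170779.29 mm³.
X̄ = 7280408.28/53275.27 = 136.66 mm; Ȳ = 6170779.29/53275.27 = 115.83 mm.

X̄ = 136.66 mm, Ȳ = 115.83 mm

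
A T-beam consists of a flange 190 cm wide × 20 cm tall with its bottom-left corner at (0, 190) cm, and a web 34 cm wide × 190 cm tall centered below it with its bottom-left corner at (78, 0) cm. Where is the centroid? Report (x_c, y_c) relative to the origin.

web: A = 34 × 190 = 6460.00, centroid at (95.00, 95.00).
flange: A = 190 × 20 = 3800.00, centroid at (95.00, 200.00).
ΣA = 10260.00 cm², ΣAx_c = 974700.00 cm³, ΣAy_c = 1373700.00 cm³.
x_c = 974700.00/10260.00 = 95.00 cm; y_c = 1373700.00/10260.00 = 133.89 cm.

x_c = 95.00 cm, y_c = 133.89 cm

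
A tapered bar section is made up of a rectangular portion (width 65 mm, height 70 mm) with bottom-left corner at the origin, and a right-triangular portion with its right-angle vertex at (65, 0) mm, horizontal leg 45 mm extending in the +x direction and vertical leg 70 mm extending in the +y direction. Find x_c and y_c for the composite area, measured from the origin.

Part | A | x̄ᵢ | ȳᵢ | A·x̄ᵢ | A·ȳᵢ
rectangular portion | 4550.00 | 32.50 | 35.00 | 147875.00 | 159250.00
triangular portion | 1575.00 | 80.00 | 23.33 | 126000.00 | 36750.00
Σ | 6125.00 |  |  | 273875.00 | 196000.00
x_c = 273875.00 / 6125.00 = 44.71 mm
y_c = 196000.00 / 6125.00 = 32.00 mm

x_c = 44.71 mm, y_c = 32.00 mm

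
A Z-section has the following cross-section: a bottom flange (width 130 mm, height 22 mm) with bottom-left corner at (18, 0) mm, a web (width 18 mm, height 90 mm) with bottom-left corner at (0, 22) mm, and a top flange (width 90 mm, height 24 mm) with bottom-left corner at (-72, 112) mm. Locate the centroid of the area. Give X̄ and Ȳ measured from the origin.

Part | A | x̄ᵢ | ȳᵢ | A·x̄ᵢ | A·ȳᵢ
bottom flange | 2860.00 | 83.00 | 11.00 | 237380.00 | 31460.00
web | 1620.00 | 9.00 | 67.00 | 14580.00 | 108540.00
top flange | 2160.00 | -27.00 | 124.00 | -58320.00 | 267840.00
Σ | 6640.00 |  |  | 193640.00 | 407840.00
X̄ = 193640.00 / 6640.00 = 29.16 mm
Ȳ = 407840.00 / 6640.00 = 61.42 mm

X̄ = 29.16 mm, Ȳ = 61.42 mm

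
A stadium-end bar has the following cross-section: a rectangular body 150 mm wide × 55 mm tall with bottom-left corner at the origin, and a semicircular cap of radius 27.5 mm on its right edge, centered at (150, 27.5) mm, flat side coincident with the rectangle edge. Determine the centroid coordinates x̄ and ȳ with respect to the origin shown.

rectangular body: A = 150 × 55 = 8250.00, centroid at (75.00, 27.50).
semicircular end: A = ½π·27.5² = 1187.91, centroid at (161.67, 27.50).
ΣA = 9437.91 mm²
ΣAx̄ = (8250.00)(75.00) + (1187.91)(161.67) = 810801.79 mm³
ΣAȳ = (8250.00)(27.50) + (1187.91)(27.50) = 259542.65 mm³
x̄ = 810801.79 / 9437.91 = 85.91 mm
ȳ = 259542.65 / 9437.91 = 27.50 mm

x̄ = 85.91 mm, ȳ = 27.50 mm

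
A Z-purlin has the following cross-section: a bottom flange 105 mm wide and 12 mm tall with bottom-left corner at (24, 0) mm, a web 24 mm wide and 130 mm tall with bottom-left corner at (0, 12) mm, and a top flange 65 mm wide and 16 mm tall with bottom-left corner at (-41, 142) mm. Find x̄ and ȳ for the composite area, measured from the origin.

x̄ = 23.06 mm, ȳ = 74.50 mm

bottom flange: A = 105 × 12 = 1260.00, centroid at (76.50, 6.00).
web: A = 24 × 130 = 3120.00, centroid at (12.00, 77.00).
top flange: A = 65 × 16 = 1040.00, centroid at (-8.50, 150.00).
ΣA = 5420.00 mm²
ΣAx̄ = (1260.00)(76.50) + (3120.00)(12.00) + (1040.00)(-8.50) = 124990.00 mm³
ΣAȳ = (1260.00)(6.00) + (3120.00)(77.00) + (1040.00)(150.00) = 403800.00 mm³
x̄ = 124990.00 / 5420.00 = 23.06 mm
ȳ = 403800.00 / 5420.00 = 74.50 mm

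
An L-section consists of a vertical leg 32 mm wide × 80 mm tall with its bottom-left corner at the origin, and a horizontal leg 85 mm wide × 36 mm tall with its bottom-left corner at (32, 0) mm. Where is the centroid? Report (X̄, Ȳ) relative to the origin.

X̄ = 47.85 mm, Ȳ = 28.02 mm

vertical leg: A = 32 × 80 = 2560.00, centroid at (16.00, 40.00).
horizontal leg: A = 85 × 36 = 3060.00, centroid at (74.50, 18.00).
ΣA = 5620.00 mm², ΣAX̄ = 268930.00 mm³, ΣAȲ = 157480.00 mm³.
X̄ = 268930.00/5620.00 = 47.85 mm; Ȳ = 157480.00/5620.00 = 28.02 mm.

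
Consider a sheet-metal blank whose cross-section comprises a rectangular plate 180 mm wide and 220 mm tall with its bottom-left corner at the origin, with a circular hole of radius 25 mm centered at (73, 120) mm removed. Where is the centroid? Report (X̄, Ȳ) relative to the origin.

plate: A = 180 × 220 = 39600.00, centroid at (90.00, 110.00).
hole: A = −π·25² = -1963.50, centroid at (73.00, 120.00).
ΣA = 37636.50 mm², ΣAX̄ = 3420664.84 mm³, ΣAȲ = 4120380.55 mm³.
X̄ = 3420664.84/37636.50 = 90.89 mm; Ȳ = 4120380.55/37636.50 = 109.48 mm.

X̄ = 90.89 mm, Ȳ = 109.48 mm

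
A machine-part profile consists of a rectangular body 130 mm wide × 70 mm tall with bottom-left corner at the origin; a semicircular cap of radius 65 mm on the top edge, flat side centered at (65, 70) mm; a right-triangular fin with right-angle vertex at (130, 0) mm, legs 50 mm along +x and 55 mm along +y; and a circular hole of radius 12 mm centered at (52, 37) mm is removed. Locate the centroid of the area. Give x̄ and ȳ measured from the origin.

x̄ = 72.09 mm, ȳ = 58.50 mm

Part | A | x̄ᵢ | ȳᵢ | A·x̄ᵢ | A·ȳᵢ
rectangular body | 9100.00 | 65.00 | 35.00 | 591500.00 | 318500.00
semicircular top | 6636.61 | 65.00 | 97.59 | 431379.94 | 647646.35
triangular fin | 1375.00 | 146.67 | 18.33 | 201666.67 | 25208.33
hole | -452.39 | 52.00 | 37.00 | -23524.25 | -16738.41
Σ | 16659.23 |  |  | 1201022.36 | 974616.27
x̄ = 1201022.36 / 16659.23 = 72.09 mm
ȳ = 974616.27 / 16659.23 = 58.50 mm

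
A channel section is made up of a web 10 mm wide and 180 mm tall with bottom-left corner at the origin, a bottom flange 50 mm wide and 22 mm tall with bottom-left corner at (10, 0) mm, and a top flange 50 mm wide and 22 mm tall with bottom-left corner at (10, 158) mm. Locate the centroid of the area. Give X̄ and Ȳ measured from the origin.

web: A = 10 × 180 = 1800.00, centroid at (5.00, 90.00).
bottom flange: A = 50 × 22 = 1100.00, centroid at (35.00, 11.00).
top flange: A = 50 × 22 = 1100.00, centroid at (35.00, 169.00).
ΣA = 4000.00 mm², ΣAX̄ = 86000.00 mm³, ΣAȲ = 360000.00 mm³.
X̄ = 86000.00/4000.00 = 21.50 mm; Ȳ = 360000.00/4000.00 = 90.00 mm.

X̄ = 21.50 mm, Ȳ = 90.00 mm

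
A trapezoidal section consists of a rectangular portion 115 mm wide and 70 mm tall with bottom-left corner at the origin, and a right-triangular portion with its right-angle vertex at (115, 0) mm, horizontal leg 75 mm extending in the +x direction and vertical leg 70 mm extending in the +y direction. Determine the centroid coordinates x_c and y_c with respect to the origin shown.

x_c = 77.79 mm, y_c = 32.13 mm

Part | A | x̄ᵢ | ȳᵢ | A·x̄ᵢ | A·ȳᵢ
rectangular portion | 8050.00 | 57.50 | 35.00 | 462875.00 | 281750.00
triangular portion | 2625.00 | 140.00 | 23.33 | 367500.00 | 61250.00
Σ | 10675.00 |  |  | 830375.00 | 343000.00
x_c = 830375.00 / 10675.00 = 77.79 mm
y_c = 343000.00 / 10675.00 = 32.13 mm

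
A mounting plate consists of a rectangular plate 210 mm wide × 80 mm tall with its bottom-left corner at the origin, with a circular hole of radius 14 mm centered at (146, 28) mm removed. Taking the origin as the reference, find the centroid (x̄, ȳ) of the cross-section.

plate: A = 210 × 80 = 16800.00, centroid at (105.00, 40.00).
hole: A = −π·14² = -615.75, centroid at (146.00, 28.00).
ΣA = 16184.25 mm²
ΣAx̄ = (16800.00)(105.00) + (-615.75)(146.00) = 1674100.18 mm³
ΣAȳ = (16800.00)(40.00) + (-615.75)(28.00) = 654758.94 mm³
x̄ = 1674100.18 / 16184.25 = 103.44 mm
ȳ = 654758.94 / 16184.25 = 40.46 mm

x̄ = 103.44 mm, ȳ = 40.46 mm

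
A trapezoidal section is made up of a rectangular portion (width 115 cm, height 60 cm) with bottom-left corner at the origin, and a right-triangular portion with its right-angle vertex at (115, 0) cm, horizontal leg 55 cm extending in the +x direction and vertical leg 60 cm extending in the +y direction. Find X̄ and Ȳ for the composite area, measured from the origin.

X̄ = 72.13 cm, Ȳ = 28.07 cm

rectangular portion: A = 115 × 60 = 6900.00, centroid at (57.50, 30.00).
triangular portion: A = ½·55·60 = 1650.00, centroid at (133.33, 20.00).
ΣA = 8550.00 cm², ΣAX̄ = 616750.00 cm³, ΣAȲ = 240000.00 cm³.
X̄ = 616750.00/8550.00 = 72.13 cm; Ȳ = 240000.00/8550.00 = 28.07 cm.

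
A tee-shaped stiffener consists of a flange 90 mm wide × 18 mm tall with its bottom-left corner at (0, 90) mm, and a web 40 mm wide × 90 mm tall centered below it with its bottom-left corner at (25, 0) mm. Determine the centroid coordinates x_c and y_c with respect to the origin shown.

x_c = 45.00 mm, y_c = 61.76 mm

web: A = 40 × 90 = 3600.00, centroid at (45.00, 45.00).
flange: A = 90 × 18 = 1620.00, centroid at (45.00, 99.00).
ΣA = 5220.00 mm²
ΣAx_c = (3600.00)(45.00) + (1620.00)(45.00) = 234900.00 mm³
ΣAy_c = (3600.00)(45.00) + (1620.00)(99.00) = 322380.00 mm³
x_c = 234900.00 / 5220.00 = 45.00 mm
y_c = 322380.00 / 5220.00 = 61.76 mm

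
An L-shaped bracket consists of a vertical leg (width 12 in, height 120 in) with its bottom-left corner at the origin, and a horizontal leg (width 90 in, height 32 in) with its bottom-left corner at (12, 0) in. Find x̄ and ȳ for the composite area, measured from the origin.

vertical leg: A = 12 × 120 = 1440.00, centroid at (6.00, 60.00).
horizontal leg: A = 90 × 32 = 2880.00, centroid at (57.00, 16.00).
ΣA = 4320.00 in²
ΣAx̄ = (1440.00)(6.00) + (2880.00)(57.00) = 172800.00 in³
ΣAȳ = (1440.00)(60.00) + (2880.00)(16.00) = 132480.00 in³
x̄ = 172800.00 / 4320.00 = 40.00 in
ȳ = 132480.00 / 4320.00 = 30.67 in

x̄ = 40.00 in, ȳ = 30.67 in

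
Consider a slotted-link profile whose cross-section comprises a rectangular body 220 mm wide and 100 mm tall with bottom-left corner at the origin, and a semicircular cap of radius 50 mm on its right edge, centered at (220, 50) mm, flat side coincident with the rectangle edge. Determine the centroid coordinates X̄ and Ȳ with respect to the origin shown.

X̄ = 129.88 mm, Ȳ = 50.00 mm

rectangular body: A = 220 × 100 = 22000.00, centroid at (110.00, 50.00).
semicircular end: A = ½π·50² = 3926.99, centroid at (241.22, 50.00).
ΣA = 25926.99 mm², ΣAX̄ = 3367271.31 mm³, ΣAȲ = 1296349.54 mm³.
X̄ = 3367271.31/25926.99 = 129.88 mm; Ȳ = 1296349.54/25926.99 = 50.00 mm.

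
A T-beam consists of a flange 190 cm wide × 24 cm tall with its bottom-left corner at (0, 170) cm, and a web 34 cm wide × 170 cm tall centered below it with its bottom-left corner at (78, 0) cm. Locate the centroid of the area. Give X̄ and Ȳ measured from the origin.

Part | A | x̄ᵢ | ȳᵢ | A·x̄ᵢ | A·ȳᵢ
web | 5780.00 | 95.00 | 85.00 | 549100.00 | 491300.00
flange | 4560.00 | 95.00 | 182.00 | 433200.00 | 829920.00
Σ | 10340.00 |  |  | 982300.00 | 1321220.00
X̄ = 982300.00 / 10340.00 = 95.00 cm
Ȳ = 1321220.00 / 10340.00 = 127.78 cm

X̄ = 95.00 cm, Ȳ = 127.78 cm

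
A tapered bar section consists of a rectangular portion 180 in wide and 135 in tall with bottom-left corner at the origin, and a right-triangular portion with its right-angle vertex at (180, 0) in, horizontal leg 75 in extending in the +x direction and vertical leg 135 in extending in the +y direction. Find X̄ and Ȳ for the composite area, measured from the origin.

X̄ = 109.83 in, Ȳ = 63.62 in

Part | A | x̄ᵢ | ȳᵢ | A·x̄ᵢ | A·ȳᵢ
rectangular portion | 24300.00 | 90.00 | 67.50 | 2187000.00 | 1640250.00
triangular portion | 5062.50 | 205.00 | 45.00 | 1037812.50 | 227812.50
Σ | 29362.50 |  |  | 3224812.50 | 1868062.50
X̄ = 3224812.50 / 29362.50 = 109.83 in
Ȳ = 1868062.50 / 29362.50 = 63.62 in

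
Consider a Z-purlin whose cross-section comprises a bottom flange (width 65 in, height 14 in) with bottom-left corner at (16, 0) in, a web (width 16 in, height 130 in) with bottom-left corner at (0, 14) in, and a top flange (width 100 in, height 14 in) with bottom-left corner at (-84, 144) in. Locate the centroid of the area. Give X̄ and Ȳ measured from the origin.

bottom flange: A = 65 × 14 = 910.00, centroid at (48.50, 7.00).
web: A = 16 × 130 = 2080.00, centroid at (8.00, 79.00).
top flange: A = 100 × 14 = 1400.00, centroid at (-34.00, 151.00).
ΣA = 4390.00 in²
ΣAX̄ = (910.00)(48.50) + (2080.00)(8.00) + (1400.00)(-34.00) = 13175.00 in³
ΣAȲ = (910.00)(7.00) + (2080.00)(79.00) + (1400.00)(151.00) = 382090.00 in³
X̄ = 13175.00 / 4390.00 = 3.00 in
Ȳ = 382090.00 / 4390.00 = 87.04 in

X̄ = 3.00 in, Ȳ = 87.04 in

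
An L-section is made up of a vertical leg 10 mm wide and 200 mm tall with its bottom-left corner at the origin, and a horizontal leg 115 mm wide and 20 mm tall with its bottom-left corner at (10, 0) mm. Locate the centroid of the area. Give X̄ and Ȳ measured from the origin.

X̄ = 38.43 mm, Ȳ = 51.86 mm

vertical leg: A = 10 × 200 = 2000.00, centroid at (5.00, 100.00).
horizontal leg: A = 115 × 20 = 2300.00, centroid at (67.50, 10.00).
ΣA = 4300.00 mm², ΣAX̄ = 165250.00 mm³, ΣAȲ = 223000.00 mm³.
X̄ = 165250.00/4300.00 = 38.43 mm; Ȳ = 223000.00/4300.00 = 51.86 mm.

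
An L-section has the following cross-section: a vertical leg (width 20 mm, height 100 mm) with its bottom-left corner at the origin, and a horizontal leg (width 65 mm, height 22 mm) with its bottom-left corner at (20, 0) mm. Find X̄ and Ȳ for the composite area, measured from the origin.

X̄ = 27.72 mm, Ȳ = 33.74 mm

Part | A | x̄ᵢ | ȳᵢ | A·x̄ᵢ | A·ȳᵢ
vertical leg | 2000.00 | 10.00 | 50.00 | 20000.00 | 100000.00
horizontal leg | 1430.00 | 52.50 | 11.00 | 75075.00 | 15730.00
Σ | 3430.00 |  |  | 95075.00 | 115730.00
X̄ = 95075.00 / 3430.00 = 27.72 mm
Ȳ = 115730.00 / 3430.00 = 33.74 mm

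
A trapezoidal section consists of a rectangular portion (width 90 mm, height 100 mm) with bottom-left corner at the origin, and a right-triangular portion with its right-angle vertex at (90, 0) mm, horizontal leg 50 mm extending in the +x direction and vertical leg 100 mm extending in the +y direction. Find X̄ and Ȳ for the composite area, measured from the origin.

rectangular portion: A = 90 × 100 = 9000.00, centroid at (45.00, 50.00).
triangular portion: A = ½·50·100 = 2500.00, centroid at (106.67, 33.33).
ΣA = 11500.00 mm²
ΣAX̄ = (9000.00)(45.00) + (2500.00)(106.67) = 671666.67 mm³
ΣAȲ = (9000.00)(50.00) + (2500.00)(33.33) = 533333.33 mm³
X̄ = 671666.67 / 11500.00 = 58.41 mm
Ȳ = 533333.33 / 11500.00 = 46.38 mm

X̄ = 58.41 mm, Ȳ = 46.38 mm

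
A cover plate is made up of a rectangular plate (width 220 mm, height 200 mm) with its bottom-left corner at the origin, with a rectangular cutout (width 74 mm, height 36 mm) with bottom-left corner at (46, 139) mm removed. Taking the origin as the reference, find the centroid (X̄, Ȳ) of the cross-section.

plate: A = 220 × 200 = 44000.00, centroid at (110.00, 100.00).
hole: A = −(74 × 36) = -2664.00, centroid at (83.00, 157.00).
ΣA = 41336.00 mm²
ΣAX̄ = (44000.00)(110.00) + (-2664.00)(83.00) = 4618888.00 mm³
ΣAȲ = (44000.00)(100.00) + (-2664.00)(157.00) = 3981752.00 mm³
X̄ = 4618888.00 / 41336.00 = 111.74 mm
Ȳ = 3981752.00 / 41336.00 = 96.33 mm

X̄ = 111.74 mm, Ȳ = 96.33 mm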